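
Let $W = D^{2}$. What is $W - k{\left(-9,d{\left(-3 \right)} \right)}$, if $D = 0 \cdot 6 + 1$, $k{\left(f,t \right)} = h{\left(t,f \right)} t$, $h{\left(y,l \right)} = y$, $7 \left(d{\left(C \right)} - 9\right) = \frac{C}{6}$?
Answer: $- \frac{15429}{196} \approx -78.719$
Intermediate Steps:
$d{\left(C \right)} = 9 + \frac{C}{42}$ ($d{\left(C \right)} = 9 + \frac{C \frac{1}{6}}{7} = 9 + \frac{\frac{1}{6} C}{7} = 9 + \frac{C}{42}$)
$k{\left(f,t \right)} = t^{2}$ ($k{\left(f,t \right)} = t t = t^{2}$)
$D = 1$ ($D = 0 + 1 = 1$)
$W = 1$ ($W = 1^{2} = 1$)
$W - k{\left(-9,d{\left(-3 \right)} \right)} = 1 - \left(9 + \frac{1}{42} \left(-3\right)\right)^{2} = 1 - \left(9 - \frac{1}{14}\right)^{2} = 1 - \left(\frac{125}{14}\right)^{2} = 1 - \frac{15625}{196} = - \frac{15429}{196}$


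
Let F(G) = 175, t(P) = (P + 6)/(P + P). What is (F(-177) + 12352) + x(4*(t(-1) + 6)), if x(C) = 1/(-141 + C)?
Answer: 1590928/127 ≈ 12527.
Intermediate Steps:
t(P) = (6 + P)/(2*P) (t(P) = (6 + P)/((2*P)) = (6 + P)*(1/(2*P)) = (6 + P)/(2*P))
(F(-177) + 12352) + x(4*(t(-1) + 6)) = (175 + 12352) + 1/(-141 + 4*((½)*(6 - 1)/(-1) + 6)) = 12527 + 1/(-141 + 4*((½)*(-1)*5 + 6)) = 12527 + 1/(-141 + 4*(-5/2 + 6)) = 12527 + 1/(-141 + 4*(7/2)) = 12527 + 1/(-141 + 14) = 12527 + 1/(-127) = 12527 - 1/127 = 1590928/127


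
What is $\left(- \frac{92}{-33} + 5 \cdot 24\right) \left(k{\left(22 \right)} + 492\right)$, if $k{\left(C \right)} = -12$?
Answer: $\frac{648320}{11} \approx 58938.0$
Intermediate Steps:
$\left(- \frac{92}{-33} + 5 \cdot 24\right) \left(k{\left(22 \right)} + 492\right) = \left(- \frac{92}{-33} + 5 \cdot 24\right) \left(-12 + 492\right) = \left(\left(-92\right) \left(- \frac{1}{33}\right) + 120\right) 480 = \left(\frac{92}{33} + 120\right) 480 = \frac{4052}{33} \cdot 480 = \frac{648320}{11}$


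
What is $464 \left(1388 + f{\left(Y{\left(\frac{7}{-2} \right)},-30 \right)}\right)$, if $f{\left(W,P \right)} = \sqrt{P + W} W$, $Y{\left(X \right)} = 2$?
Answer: $644032 + 1856 i \sqrt{7} \approx 6.4403 \cdot 10^{5} + 4910.5 i$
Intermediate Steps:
$f{\left(W,P \right)} = W \sqrt{P + W}$
$464 \left(1388 + f{\left(Y{\left(\frac{7}{-2} \right)},-30 \right)}\right) = 464 \left(1388 + 2 \sqrt{-30 + 2}\right) = 464 \left(1388 + 2 \sqrt{-28}\right) = 464 \left(1388 + 2 \cdot 2 i \sqrt{7}\right) = 464 \left(1388 + 4 i \sqrt{7}\right) = 644032 + 1856 i \sqrt{7}$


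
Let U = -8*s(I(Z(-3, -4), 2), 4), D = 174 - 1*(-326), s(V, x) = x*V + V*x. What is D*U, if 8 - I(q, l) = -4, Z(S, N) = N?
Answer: -384000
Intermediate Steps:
I(q, l) = 12 (I(q, l) = 8 - 1*(-4) = 8 + 4 = 12)
s(V, x) = 2*V*x (s(V, x) = V*x + V*x = 2*V*x)
D = 500 (D = 174 + 326 = 500)
U = -768 (U = -16*12*4 = -8*96 = -768)
D*U = 500*(-768) = -384000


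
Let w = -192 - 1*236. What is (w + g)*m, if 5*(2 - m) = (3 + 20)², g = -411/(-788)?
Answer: 174826707/3940 ≈ 44372.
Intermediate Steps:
g = 411/788 (g = -411*(-1/788) = 411/788 ≈ 0.52157)
w = -428 (w = -192 - 236 = -428)
m = -519/5 (m = 2 - (3 + 20)²/5 = 2 - ⅕*23² = 2 - ⅕*529 = 2 - 529/5 = -519/5 ≈ -103.80)
(w + g)*m = (-428 + 411/788)*(-519/5) = -336853/788*(-519/5) = 174826707/3940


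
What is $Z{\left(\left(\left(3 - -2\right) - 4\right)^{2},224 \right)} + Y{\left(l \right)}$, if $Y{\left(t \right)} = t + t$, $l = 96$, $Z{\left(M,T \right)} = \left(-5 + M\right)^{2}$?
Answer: $208$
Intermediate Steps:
$Y{\left(t \right)} = 2 t$
$Z{\left(\left(\left(3 - -2\right) - 4\right)^{2},224 \right)} + Y{\left(l \right)} = \left(-5 + \left(\left(3 - -2\right) - 4\right)^{2}\right)^{2} + 2 \cdot 96 = \left(-5 + \left(\left(3 + 2\right) - 4\right)^{2}\right)^{2} + 192 = \left(-5 + \left(5 - 4\right)^{2}\right)^{2} + 192 = \left(-5 + 1^{2}\right)^{2} + 192 = \left(-5 + 1\right)^{2} + 192 = \left(-4\right)^{2} + 192 = 16 + 192 = 208$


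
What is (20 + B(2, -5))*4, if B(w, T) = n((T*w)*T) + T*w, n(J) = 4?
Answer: 56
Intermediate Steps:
B(w, T) = 4 + T*w
(20 + B(2, -5))*4 = (20 + (4 - 5*2))*4 = (20 + (4 - 10))*4 = (20 - 6)*4 = 14*4 = 56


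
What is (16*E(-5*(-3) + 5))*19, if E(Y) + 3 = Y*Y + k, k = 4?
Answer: 121904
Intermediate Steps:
E(Y) = 1 + Y**2 (E(Y) = -3 + (Y*Y + 4) = -3 + (Y**2 + 4) = -3 + (4 + Y**2) = 1 + Y**2)
(16*E(-5*(-3) + 5))*19 = (16*(1 + (-5*(-3) + 5)**2))*19 = (16*(1 + (15 + 5)**2))*19 = (16*(1 + 20**2))*19 = (16*(1 + 400))*19 = (16*401)*19 = 6416*19 = 121904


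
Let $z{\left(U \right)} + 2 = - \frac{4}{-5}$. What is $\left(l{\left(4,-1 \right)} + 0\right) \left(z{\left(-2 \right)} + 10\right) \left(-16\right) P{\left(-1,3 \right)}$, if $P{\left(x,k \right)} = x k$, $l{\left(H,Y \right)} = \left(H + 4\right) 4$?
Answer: $\frac{67584}{5} \approx 13517.0$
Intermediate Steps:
$z{\left(U \right)} = - \frac{6}{5}$ ($z{\left(U \right)} = -2 - \frac{4}{-5} = -2 - - \frac{4}{5} = -2 + \frac{4}{5} = - \frac{6}{5}$)
$l{\left(H,Y \right)} = 16 + 4 H$ ($l{\left(H,Y \right)} = \left(4 + H\right) 4 = 16 + 4 H$)
$P{\left(x,k \right)} = k x$
$\left(l{\left(4,-1 \right)} + 0\right) \left(z{\left(-2 \right)} + 10\right) \left(-16\right) P{\left(-1,3 \right)} = \left(\left(16 + 4 \cdot 4\right) + 0\right) \left(- \frac{6}{5} + 10\right) \left(-16\right) 3 \left(-1\right) = \left(\left(16 + 16\right) + 0\right) \frac{44}{5} \left(-16\right) \left(-3\right) = \left(32 + 0\right) \frac{44}{5} \left(-16\right) \left(-3\right) = 32 \cdot \frac{44}{5} \left(-16\right) \left(-3\right) = \frac{1408}{5} \left(-16\right) \left(-3\right) = \left(- \frac{22528}{5}\right) \left(-3\right) = \frac{67584}{5}$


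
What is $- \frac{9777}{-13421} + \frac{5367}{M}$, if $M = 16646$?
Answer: $\frac{234778449}{223405966} \approx 1.0509$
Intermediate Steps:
$- \frac{9777}{-13421} + \frac{5367}{M} = - \frac{9777}{-13421} + \frac{5367}{16646} = \left(-9777\right) \left(- \frac{1}{13421}\right) + 5367 \cdot \frac{1}{16646} = \frac{9777}{13421} + \frac{5367}{16646} = \frac{234778449}{223405966}$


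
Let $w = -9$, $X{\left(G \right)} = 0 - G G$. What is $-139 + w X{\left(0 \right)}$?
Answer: $-139$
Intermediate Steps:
$X{\left(G \right)} = - G^{2}$ ($X{\left(G \right)} = 0 - G^{2} = - G^{2}$)
$-139 + w X{\left(0 \right)} = -139 - 9 \left(- 0^{2}\right) = -139 - 9 \left(\left(-1\right) 0\right) = -139 - 0 = -139 + 0 = -139$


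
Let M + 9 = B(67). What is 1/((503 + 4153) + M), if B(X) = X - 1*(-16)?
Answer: 1/4730 ≈ 0.00021142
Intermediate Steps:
B(X) = 16 + X (B(X) = X + 16 = 16 + X)
M = 74 (M = -9 + (16 + 67) = -9 + 83 = 74)
1/((503 + 4153) + M) = 1/((503 + 4153) + 74) = 1/(4656 + 74) = 1/4730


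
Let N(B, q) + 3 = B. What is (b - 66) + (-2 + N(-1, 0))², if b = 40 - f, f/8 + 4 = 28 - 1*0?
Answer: -182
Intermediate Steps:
f = 192 (f = -32 + 8*(28 - 1*0) = -32 + 8*(28 + 0) = -32 + 8*28 = -32 + 224 = 192)
N(B, q) = -3 + B
b = -152 (b = 40 - 1*192 = 40 - 192 = -152)
(b - 66) + (-2 + N(-1, 0))² = (-152 - 66) + (-2 + (-3 - 1))² = -218 + (-2 - 4)² = -218 + (-6)² = -218 + 36 = -182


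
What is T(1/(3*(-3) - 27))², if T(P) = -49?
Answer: 2401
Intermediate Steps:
T(1/(3*(-3) - 27))² = (-49)² = 2401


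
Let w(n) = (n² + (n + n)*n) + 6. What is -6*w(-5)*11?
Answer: -5346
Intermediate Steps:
w(n) = 6 + 3*n² (w(n) = (n² + (2*n)*n) + 6 = (n² + 2*n²) + 6 = 3*n² + 6 = 6 + 3*n²)
-6*w(-5)*11 = -6*(6 + 3*(-5)²)*11 = -6*(6 + 3*25)*11 = -6*(6 + 75)*11 = -6*81*11 = -486*11 = -5346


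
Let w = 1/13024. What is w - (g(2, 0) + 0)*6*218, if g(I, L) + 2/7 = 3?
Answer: -323672441/91168 ≈ -3550.3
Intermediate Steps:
g(I, L) = 19/7 (g(I, L) = -2/7 + 3 = 19/7)
w = 1/13024 ≈ 7.6781e-5
w - (g(2, 0) + 0)*6*218 = 1/13024 - (19/7 + 0)*6*218 = 1/13024 - (19/7)*6*218 = 1/13024 - 114*218/7 = 1/13024 - 1*24852/7 = 1/13024 - 24852/7 = -323672441/91168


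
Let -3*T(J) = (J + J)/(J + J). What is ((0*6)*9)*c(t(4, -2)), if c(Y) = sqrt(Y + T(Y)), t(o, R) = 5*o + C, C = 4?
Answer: 0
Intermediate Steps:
T(J) = -1/3 (T(J) = -(J + J)/(3*(J + J)) = -2*J/(3*(2*J)) = -2*J*1/(2*J)/3 = -1/3*1 = -1/3)
t(o, R) = 4 + 5*o (t(o, R) = 5*o + 4 = 4 + 5*o)
c(Y) = sqrt(-1/3 + Y) (c(Y) = sqrt(Y - 1/3) = sqrt(-1/3 + Y))
((0*6)*9)*c(t(4, -2)) = ((0*6)*9)*(sqrt(-3 + 9*(4 + 5*4))/3) = (0*9)*(sqrt(-3 + 9*(4 + 20))/3) = 0*(sqrt(-3 + 9*24)/3) = 0*(sqrt(-3 + 216)/3) = 0*(sqrt(213)/3) = 0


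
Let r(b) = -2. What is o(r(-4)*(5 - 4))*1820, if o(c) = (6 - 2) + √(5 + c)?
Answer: 7280 + 1820*√3 ≈ 10432.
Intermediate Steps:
o(c) = 4 + √(5 + c)
o(r(-4)*(5 - 4))*1820 = (4 + √(5 - 2*(5 - 4)))*1820 = (4 + √(5 - 2*1))*1820 = (4 + √(5 - 2))*1820 = (4 + √3)*1820 = 7280 + 1820*√3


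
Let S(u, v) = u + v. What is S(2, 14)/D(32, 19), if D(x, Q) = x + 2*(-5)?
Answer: 8/11 ≈ 0.72727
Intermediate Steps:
D(x, Q) = -10 + x (D(x, Q) = x - 10 = -10 + x)
S(2, 14)/D(32, 19) = (2 + 14)/(-10 + 32) = 16/22 = 16*(1/22) = 8/11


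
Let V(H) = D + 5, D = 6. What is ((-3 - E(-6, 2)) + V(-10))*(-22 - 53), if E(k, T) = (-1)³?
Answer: -675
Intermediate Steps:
E(k, T) = -1
V(H) = 11 (V(H) = 6 + 5 = 11)
((-3 - E(-6, 2)) + V(-10))*(-22 - 53) = ((-3 - 1*(-1)) + 11)*(-22 - 53) = ((-3 + 1) + 11)*(-75) = (-2 + 11)*(-75) = 9*(-75) = -675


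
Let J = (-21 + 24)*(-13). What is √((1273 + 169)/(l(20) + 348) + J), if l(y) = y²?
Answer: I*√5185510/374 ≈ 6.0887*I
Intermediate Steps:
J = -39 (J = 3*(-13) = -39)
√((1273 + 169)/(l(20) + 348) + J) = √((1273 + 169)/(20² + 348) - 39) = √(1442/(400 + 348) - 39) = √(1442/748 - 39) = √(1442*(1/748) - 39) = √(721/374 - 39) = √(-13865/374) = I*√5185510/374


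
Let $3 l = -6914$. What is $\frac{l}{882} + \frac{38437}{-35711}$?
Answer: $- \frac{174305078}{47245653} \approx -3.6893$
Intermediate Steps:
$l = - \frac{6914}{3}$ ($l = \frac{1}{3} \left(-6914\right) = - \frac{6914}{3} \approx -2304.7$)
$\frac{l}{882} + \frac{38437}{-35711} = - \frac{6914}{3 \cdot 882} + \frac{38437}{-35711} = \left(- \frac{6914}{3}\right) \frac{1}{882} + 38437 \left(- \frac{1}{35711}\right) = - \frac{3457}{1323} - \frac{38437}{35711} = - \frac{174305078}{47245653}$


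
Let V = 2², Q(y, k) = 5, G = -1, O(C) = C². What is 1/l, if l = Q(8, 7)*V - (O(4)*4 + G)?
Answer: -1/43 ≈ -0.023256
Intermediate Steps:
V = 4
l = -43 (l = 5*4 - (4²*4 - 1) = 20 - (16*4 - 1) = 20 - (64 - 1) = 20 - 1*63 = 20 - 63 = -43)
1/l = 1/(-43) = -1/43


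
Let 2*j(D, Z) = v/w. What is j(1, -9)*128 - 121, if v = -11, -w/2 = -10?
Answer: -781/5 ≈ -156.20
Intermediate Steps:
w = 20 (w = -2*(-10) = 20)
j(D, Z) = -11/40 (j(D, Z) = (-11/20)/2 = (-11*1/20)/2 = (½)*(-11/20) = -11/40)
j(1, -9)*128 - 121 = -11/40*128 - 121 = -176/5 - 121 = -781/5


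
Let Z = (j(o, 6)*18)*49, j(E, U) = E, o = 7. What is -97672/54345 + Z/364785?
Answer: -2352916966/1321616055 ≈ -1.7803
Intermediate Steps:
Z = 6174 (Z = (7*18)*49 = 126*49 = 6174)
-97672/54345 + Z/364785 = -97672/54345 + 6174/364785 = -97672*1/54345 + 6174*(1/364785) = -97672/54345 + 2058/121595 = -2352916966/1321616055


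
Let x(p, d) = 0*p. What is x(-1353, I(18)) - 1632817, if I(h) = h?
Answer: -1632817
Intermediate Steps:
x(p, d) = 0
x(-1353, I(18)) - 1632817 = 0 - 1632817 = -1632817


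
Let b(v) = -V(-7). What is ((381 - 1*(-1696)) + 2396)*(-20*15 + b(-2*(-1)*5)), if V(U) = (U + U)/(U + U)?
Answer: -1346373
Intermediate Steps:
V(U) = 1 (V(U) = (2*U)/((2*U)) = (2*U)*(1/(2*U)) = 1)
b(v) = -1 (b(v) = -1*1 = -1)
((381 - 1*(-1696)) + 2396)*(-20*15 + b(-2*(-1)*5)) = ((381 - 1*(-1696)) + 2396)*(-20*15 - 1) = ((381 + 1696) + 2396)*(-300 - 1) = (2077 + 2396)*(-301) = 4473*(-301) = -1346373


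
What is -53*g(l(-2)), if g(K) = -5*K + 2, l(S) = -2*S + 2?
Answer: 1484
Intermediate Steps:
l(S) = 2 - 2*S
g(K) = 2 - 5*K
-53*g(l(-2)) = -53*(2 - 5*(2 - 2*(-2))) = -53*(2 - 5*(2 + 4)) = -53*(2 - 5*6) = -53*(2 - 30) = -53*(-28) = 1484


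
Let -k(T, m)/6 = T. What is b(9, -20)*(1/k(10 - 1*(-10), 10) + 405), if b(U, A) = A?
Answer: -48599/6 ≈ -8099.8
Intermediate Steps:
k(T, m) = -6*T
b(9, -20)*(1/k(10 - 1*(-10), 10) + 405) = -20*(1/(-6*(10 - 1*(-10))) + 405) = -20*(1/(-6*(10 + 10)) + 405) = -20*(1/(-6*20) + 405) = -20*(1/(-120) + 405) = -20*(-1/120 + 405) = -20*48599/120 = -48599/6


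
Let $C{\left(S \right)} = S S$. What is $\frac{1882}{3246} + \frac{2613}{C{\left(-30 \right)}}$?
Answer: $\frac{188437}{54100} \approx 3.4831$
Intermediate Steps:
$C{\left(S \right)} = S^{2}$
$\frac{1882}{3246} + \frac{2613}{C{\left(-30 \right)}} = \frac{1882}{3246} + \frac{2613}{\left(-30\right)^{2}} = 1882 \cdot \frac{1}{3246} + \frac{2613}{900} = \frac{941}{1623} + 2613 \cdot \frac{1}{900} = \frac{941}{1623} + \frac{871}{300} = \frac{188437}{54100}$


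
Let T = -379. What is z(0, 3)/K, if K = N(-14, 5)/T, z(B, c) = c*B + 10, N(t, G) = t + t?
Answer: 1895/14 ≈ 135.36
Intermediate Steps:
N(t, G) = 2*t
z(B, c) = 10 + B*c (z(B, c) = B*c + 10 = 10 + B*c)
K = 28/379 (K = (2*(-14))/(-379) = -28*(-1/379) = 28/379 ≈ 0.073879)
z(0, 3)/K = (10 + 0*3)/(28/379) = (10 + 0)*(379/28) = 10*(379/28) = 1895/14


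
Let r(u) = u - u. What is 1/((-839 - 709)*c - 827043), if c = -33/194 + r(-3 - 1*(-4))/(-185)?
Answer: -97/80197629 ≈ -1.2095e-6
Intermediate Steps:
r(u) = 0
c = -33/194 (c = -33/194 + 0/(-185) = -33*1/194 + 0*(-1/185) = -33/194 + 0 = -33/194 ≈ -0.17010)
1/((-839 - 709)*c - 827043) = 1/((-839 - 709)*(-33/194) - 827043) = 1/(-1548*(-33/194) - 827043) = 1/(25542/97 - 827043) = 1/(-80197629/97) = -97/80197629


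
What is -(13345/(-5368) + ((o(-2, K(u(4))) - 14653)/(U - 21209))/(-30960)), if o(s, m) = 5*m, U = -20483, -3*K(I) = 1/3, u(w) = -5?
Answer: 9689397418511/3897523254240 ≈ 2.4860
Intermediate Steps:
K(I) = -⅑ (K(I) = -⅓/3 = -⅓*⅓ = -⅑)
-(13345/(-5368) + ((o(-2, K(u(4))) - 14653)/(U - 21209))/(-30960)) = -(13345/(-5368) + ((5*(-⅑) - 14653)/(-20483 - 21209))/(-30960)) = -(13345*(-1/5368) + ((-5/9 - 14653)/(-41692))*(-1/30960)) = -(-13345/5368 - 131882/9*(-1/41692)*(-1/30960)) = -(-13345/5368 + (65941/187614)*(-1/30960)) = -(-13345/5368 - 65941/5808529440) = -1*(-9689397418511/3897523254240) = 9689397418511/3897523254240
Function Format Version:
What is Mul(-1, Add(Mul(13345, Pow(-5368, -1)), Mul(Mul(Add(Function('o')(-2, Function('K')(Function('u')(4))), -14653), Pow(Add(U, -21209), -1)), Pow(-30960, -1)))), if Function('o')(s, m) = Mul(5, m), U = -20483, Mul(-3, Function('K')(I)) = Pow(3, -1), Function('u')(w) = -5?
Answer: Rational(9689397418511, 3897523254240) ≈ 2.4860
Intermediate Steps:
Function('K')(I) = Rational(-1, 9) (Function('K')(I) = Mul(Rational(-1, 3), Pow(3, -1)) = Mul(Rational(-1, 3), Rational(1, 3)) = Rational(-1, 9))
Mul(-1, Add(Mul(13345, Pow(-5368, -1)), Mul(Mul(Add(Function('o')(-2, Function('K')(Function('u')(4))), -14653), Pow(Add(U, -21209), -1)), Pow(-30960, -1)))) = Mul(-1, Add(Mul(13345, Pow(-5368, -1)), Mul(Mul(Add(Mul(5, Rational(-1, 9)), -14653), Pow(Add(-20483, -21209), -1)), Pow(-30960, -1)))) = Mul(-1, Add(Mul(13345, Rational(-1, 5368)), Mul(Mul(Add(Rational(-5, 9), -14653), Pow(-41692, -1)), Rational(-1, 30960)))) = Mul(-1, Add(Rational(-13345, 5368), Mul(Mul(Rational(-131882, 9), Rational(-1, 41692)), Rational(-1, 30960)))) = Mul(-1, Add(Rational(-13345, 5368), Mul(Rational(65941, 187614), Rational(-1, 30960)))) = Mul(-1, Add(Rational(-13345, 5368), Rational(-65941, 5808529440))) = Mul(-1, Rational(-9689397418511, 3897523254240)) = Rational(9689397418511, 3897523254240)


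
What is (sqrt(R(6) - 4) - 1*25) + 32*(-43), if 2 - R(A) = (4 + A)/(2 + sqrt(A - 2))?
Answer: -1401 + 3*I*sqrt(2)/2 ≈ -1401.0 + 2.1213*I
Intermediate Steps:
R(A) = 2 - (4 + A)/(2 + sqrt(-2 + A)) (R(A) = 2 - (4 + A)/(2 + sqrt(A - 2)) = 2 - (4 + A)/(2 + sqrt(-2 + A)))
(sqrt(R(6) - 4) - 1*25) + 32*(-43) = (sqrt((-1*6 + 2*sqrt(-2 + 6))/(2 + sqrt(-2 + 6)) - 4) - 1*25) + 32*(-43) = (sqrt((-6 + 2*sqrt(4))/(2 + sqrt(4)) - 4) - 25) - 1376 = (sqrt((-6 + 2*2)/(2 + 2) - 4) - 25) - 1376 = (sqrt((-6 + 4)/4 - 4) - 25) - 1376 = (sqrt((1/4)*(-2) - 4) - 25) - 1376 = (sqrt(-1/2 - 4) - 25) - 1376 = (sqrt(-9/2) - 25) - 1376 = (3*I*sqrt(2)/2 - 25) - 1376 = (-25 + 3*I*sqrt(2)/2) - 1376 = -1401 + 3*I*sqrt(2)/2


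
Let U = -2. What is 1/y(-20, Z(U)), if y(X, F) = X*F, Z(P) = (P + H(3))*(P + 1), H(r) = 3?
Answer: 1/20 ≈ 0.050000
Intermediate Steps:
Z(P) = (1 + P)*(3 + P) (Z(P) = (P + 3)*(P + 1) = (3 + P)*(1 + P) = (1 + P)*(3 + P))
y(X, F) = F*X
1/y(-20, Z(U)) = 1/((3 + (-2)**2 + 4*(-2))*(-20)) = 1/((3 + 4 - 8)*(-20)) = 1/(-1*(-20)) = 1/20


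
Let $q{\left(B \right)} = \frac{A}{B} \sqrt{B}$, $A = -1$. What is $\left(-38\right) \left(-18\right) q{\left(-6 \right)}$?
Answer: $114 i \sqrt{6} \approx 279.24 i$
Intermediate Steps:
$q{\left(B \right)} = - \frac{1}{\sqrt{B}}$ ($q{\left(B \right)} = - \frac{1}{B} \sqrt{B} = - \frac{1}{\sqrt{B}}$)
$\left(-38\right) \left(-18\right) q{\left(-6 \right)} = \left(-38\right) \left(-18\right) \left(- \frac{1}{i \sqrt{6}}\right) = 684 \left(- \frac{\left(-1\right) i \sqrt{6}}{6}\right) = 684 \frac{i \sqrt{6}}{6} = 114 i \sqrt{6}$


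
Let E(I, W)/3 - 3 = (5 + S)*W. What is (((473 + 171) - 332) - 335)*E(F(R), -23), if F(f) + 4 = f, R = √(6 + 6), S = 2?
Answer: 10902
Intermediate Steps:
R = 2*√3 (R = √12 = 2*√3 ≈ 3.4641)
F(f) = -4 + f
E(I, W) = 9 + 21*W (E(I, W) = 9 + 3*((5 + 2)*W) = 9 + 3*(7*W) = 9 + 21*W)
(((473 + 171) - 332) - 335)*E(F(R), -23) = (((473 + 171) - 332) - 335)*(9 + 21*(-23)) = ((644 - 332) - 335)*(9 - 483) = (312 - 335)*(-474) = -23*(-474) = 10902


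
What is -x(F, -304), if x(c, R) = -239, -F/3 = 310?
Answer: 239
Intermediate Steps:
F = -930 (F = -3*310 = -930)
-x(F, -304) = -1*(-239) = 239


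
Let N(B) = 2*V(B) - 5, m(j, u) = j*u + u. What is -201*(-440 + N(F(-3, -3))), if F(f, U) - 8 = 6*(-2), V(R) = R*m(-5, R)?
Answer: 115173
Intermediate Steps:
m(j, u) = u + j*u
V(R) = -4*R² (V(R) = R*(R*(1 - 5)) = R*(R*(-4)) = R*(-4*R) = -4*R²)
F(f, U) = -4 (F(f, U) = 8 + 6*(-2) = 8 - 12 = -4)
N(B) = -5 - 8*B² (N(B) = 2*(-4*B²) - 5 = -8*B² - 5 = -5 - 8*B²)
-201*(-440 + N(F(-3, -3))) = -201*(-440 + (-5 - 8*(-4)²)) = -201*(-440 + (-5 - 8*16)) = -201*(-440 + (-5 - 128)) = -201*(-440 - 133) = -201*(-573) = 115173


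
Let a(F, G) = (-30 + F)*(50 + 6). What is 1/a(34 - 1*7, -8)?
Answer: -1/168 ≈ -0.0059524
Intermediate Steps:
a(F, G) = -1680 + 56*F (a(F, G) = (-30 + F)*56 = -1680 + 56*F)
1/a(34 - 1*7, -8) = 1/(-1680 + 56*(34 - 1*7)) = 1/(-1680 + 56*(34 - 7)) = 1/(-1680 + 56*27) = 1/(-1680 + 1512) = 1/(-168) = -1/168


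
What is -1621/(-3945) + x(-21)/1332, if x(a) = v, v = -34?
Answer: 337507/875790 ≈ 0.38537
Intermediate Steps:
x(a) = -34
-1621/(-3945) + x(-21)/1332 = -1621/(-3945) - 34/1332 = -1621*(-1/3945) - 34*1/1332 = 1621/3945 - 17/666 = 337507/875790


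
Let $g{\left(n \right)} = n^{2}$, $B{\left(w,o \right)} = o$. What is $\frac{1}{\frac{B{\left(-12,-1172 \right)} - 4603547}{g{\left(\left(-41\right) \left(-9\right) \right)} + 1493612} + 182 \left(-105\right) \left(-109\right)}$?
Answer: $\frac{1629773}{3394796256551} \approx 4.8008 \cdot 10^{-7}$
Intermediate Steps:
$\frac{1}{\frac{B{\left(-12,-1172 \right)} - 4603547}{g{\left(\left(-41\right) \left(-9\right) \right)} + 1493612} + 182 \left(-105\right) \left(-109\right)} = \frac{1}{\frac{-1172 - 4603547}{\left(\left(-41\right) \left(-9\right)\right)^{2} + 1493612} + 182 \left(-105\right) \left(-109\right)} = \frac{1}{- \frac{4604719}{369^{2} + 1493612} - -2082990} = \frac{1}{- \frac{4604719}{136161 + 1493612} + 2082990} = \frac{1}{- \frac{4604719}{1629773} + 2082990} = \frac{1}{\frac{3394796256551}{1629773}} = \frac{1629773}{3394796256551}$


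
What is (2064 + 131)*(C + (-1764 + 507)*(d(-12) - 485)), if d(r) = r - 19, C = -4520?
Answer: 1413781940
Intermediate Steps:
d(r) = -19 + r
(2064 + 131)*(C + (-1764 + 507)*(d(-12) - 485)) = (2064 + 131)*(-4520 + (-1764 + 507)*((-19 - 12) - 485)) = 2195*(-4520 - 1257*(-31 - 485)) = 2195*(-4520 - 1257*(-516)) = 2195*(-4520 + 648612) = 2195*644092 = 1413781940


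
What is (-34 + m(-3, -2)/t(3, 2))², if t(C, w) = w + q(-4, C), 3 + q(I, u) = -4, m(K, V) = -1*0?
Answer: 1156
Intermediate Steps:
m(K, V) = 0
q(I, u) = -7 (q(I, u) = -3 - 4 = -7)
t(C, w) = -7 + w (t(C, w) = w - 7 = -7 + w)
(-34 + m(-3, -2)/t(3, 2))² = (-34 + 0/(-7 + 2))² = (-34 + 0/(-5))² = (-34 + 0*(-⅕))² = (-34 + 0)² = (-34)² = 1156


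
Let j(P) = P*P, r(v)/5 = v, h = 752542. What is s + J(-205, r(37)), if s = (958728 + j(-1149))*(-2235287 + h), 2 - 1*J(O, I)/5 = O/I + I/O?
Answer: -5126050069988865/1517 ≈ -3.3791e+12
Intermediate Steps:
r(v) = 5*v
j(P) = P²
J(O, I) = 10 - 5*I/O - 5*O/I (J(O, I) = 10 - 5*(O/I + I/O) = 10 - 5*(I/O + O/I) = 10 + (-5*I/O - 5*O/I) = 10 - 5*I/O - 5*O/I)
s = -3379070580105 (s = (958728 + (-1149)²)*(-2235287 + 752542) = (958728 + 1320201)*(-1482745) = 2278929*(-1482745) = -3379070580105)
s + J(-205, r(37)) = -3379070580105 + (10 - 5*5*37/(-205) - 5*(-205)/5*37) = -3379070580105 + (10 - 5*185*(-1/205) - 5*(-205)/185) = -3379070580105 + (10 + 185/41 - 5*(-205)*1/185) = -3379070580105 + (10 + 185/41 + 205/37) = -3379070580105 + 30420/1517 = -5126050069988865/1517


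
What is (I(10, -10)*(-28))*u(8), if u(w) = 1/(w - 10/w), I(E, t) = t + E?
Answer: 0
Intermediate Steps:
I(E, t) = E + t
(I(10, -10)*(-28))*u(8) = ((10 - 10)*(-28))*(8/(-10 + 8²)) = (0*(-28))*(8/(-10 + 64)) = 0*(8/54) = 0*(8*(1/54)) = 0*(4/27) = 0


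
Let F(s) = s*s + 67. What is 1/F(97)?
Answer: 1/9476 ≈ 0.00010553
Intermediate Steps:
F(s) = 67 + s² (F(s) = s² + 67 = 67 + s²)
1/F(97) = 1/(67 + 97²) = 1/(67 + 9409) = 1/9476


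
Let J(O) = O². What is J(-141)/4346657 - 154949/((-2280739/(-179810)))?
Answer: -121103815715824271/9913590139523 ≈ -12216.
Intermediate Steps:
J(-141)/4346657 - 154949/((-2280739/(-179810))) = (-141)²/4346657 - 154949/((-2280739/(-179810))) = 19881*(1/4346657) - 154949/((-2280739*(-1/179810))) = 19881/4346657 - 154949/2280739/179810 = 19881/4346657 - 154949*179810/2280739 = 19881/4346657 - 27861379690/2280739 = -121103815715824271/9913590139523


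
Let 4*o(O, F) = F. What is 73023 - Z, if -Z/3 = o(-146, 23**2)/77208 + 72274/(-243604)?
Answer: 457804303826149/6269392544 ≈ 73022.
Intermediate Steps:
o(O, F) = F/4
Z = 5547914363/6269392544 (Z = -3*(((1/4)*23**2)/77208 + 72274/(-243604)) = -3*(((1/4)*529)*(1/77208) + 72274*(-1/243604)) = -3*((529/4)*(1/77208) - 36137/121802) = -3*(529/308832 - 36137/121802) = -3*(-5547914363/18808177632) = 5547914363/6269392544 ≈ 0.88492)
73023 - Z = 73023 - 1*5547914363/6269392544 = 73023 - 5547914363/6269392544 = 457804303826149/6269392544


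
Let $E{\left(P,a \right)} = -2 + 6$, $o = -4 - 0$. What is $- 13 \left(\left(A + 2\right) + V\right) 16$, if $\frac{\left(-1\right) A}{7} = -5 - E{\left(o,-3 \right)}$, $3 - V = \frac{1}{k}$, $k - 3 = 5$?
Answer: $-14118$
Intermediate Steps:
$k = 8$ ($k = 3 + 5 = 8$)
$o = -4$ ($o = -4 + 0 = -4$)
$E{\left(P,a \right)} = 4$
$V = \frac{23}{8}$ ($V = 3 - \frac{1}{8} = \frac{23}{8} \approx 2.875$)
$A = 63$ ($A = - 7 \left(-5 - 4\right) = \left(-7\right) \left(-9\right) = 63$)
$- 13 \left(\left(A + 2\right) + V\right) 16 = - 13 \left(\left(63 + 2\right) + \frac{23}{8}\right) 16 = - 13 \left(65 + \frac{23}{8}\right) 16 = \left(-13\right) \frac{543}{8} \cdot 16 = \left(- \frac{7059}{8}\right) 16 = -14118$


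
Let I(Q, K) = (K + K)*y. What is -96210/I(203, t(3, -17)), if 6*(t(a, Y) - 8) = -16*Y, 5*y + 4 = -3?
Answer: 144315/224 ≈ 644.26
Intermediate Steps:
y = -7/5 (y = -4/5 + (1/5)*(-3) = -4/5 - 3/5 = -7/5 ≈ -1.4000)
t(a, Y) = 8 - 8*Y/3 (t(a, Y) = 8 + (-16*Y)/6 = 8 - 8*Y/3)
I(Q, K) = -14*K/5 (I(Q, K) = (K + K)*(-7/5) = (2*K)*(-7/5) = -14*K/5)
-96210/I(203, t(3, -17)) = -96210*(-5/(14*(8 - 8/3*(-17)))) = -96210*(-5/(14*(8 + 136/3))) = -96210/((-14/5*160/3)) = -96210/(-448/3) = -96210*(-3/448) = 144315/224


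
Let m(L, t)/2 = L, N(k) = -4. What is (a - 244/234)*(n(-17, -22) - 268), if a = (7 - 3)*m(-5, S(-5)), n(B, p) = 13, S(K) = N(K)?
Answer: 408170/39 ≈ 10466.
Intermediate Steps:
S(K) = -4
m(L, t) = 2*L
a = -40 (a = (7 - 3)*(2*(-5)) = 4*(-10) = -40)
(a - 244/234)*(n(-17, -22) - 268) = (-40 - 244/234)*(13 - 268) = (-40 - 244*1/234)*(-255) = (-40 - 122/117)*(-255) = -4802/117*(-255) = 408170/39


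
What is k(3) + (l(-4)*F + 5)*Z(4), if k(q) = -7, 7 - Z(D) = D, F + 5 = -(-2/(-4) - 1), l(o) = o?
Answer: 62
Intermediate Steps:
F = -9/2 (F = -5 - (-2/(-4) - 1) = -5 - (-2*(-¼) - 1) = -5 - (½ - 1) = -5 - 1*(-½) = -5 + ½ = -9/2 ≈ -4.5000)
Z(D) = 7 - D
k(3) + (l(-4)*F + 5)*Z(4) = -7 + (-4*(-9/2) + 5)*(7 - 1*4) = -7 + (18 + 5)*(7 - 4) = -7 + 23*3 = -7 + 69 = 62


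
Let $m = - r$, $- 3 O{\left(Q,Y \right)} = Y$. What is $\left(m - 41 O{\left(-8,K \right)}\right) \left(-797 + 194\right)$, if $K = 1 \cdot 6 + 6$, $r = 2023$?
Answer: $1120977$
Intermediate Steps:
$K = 12$ ($K = 6 + 6 = 12$)
$O{\left(Q,Y \right)} = - \frac{Y}{3}$
$m = -2023$ ($m = \left(-1\right) 2023 = -2023$)
$\left(m - 41 O{\left(-8,K \right)}\right) \left(-797 + 194\right) = \left(-2023 - 41 \left(\left(- \frac{1}{3}\right) 12\right)\right) \left(-797 + 194\right) = \left(-2023 - -164\right) \left(-603\right) = \left(-2023 + 164\right) \left(-603\right) = \left(-1859\right) \left(-603\right) = 1120977$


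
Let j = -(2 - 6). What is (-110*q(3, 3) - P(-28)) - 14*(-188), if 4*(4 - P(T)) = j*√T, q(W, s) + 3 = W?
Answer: 2628 + 2*I*√7 ≈ 2628.0 + 5.2915*I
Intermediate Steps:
q(W, s) = -3 + W
j = 4 (j = -1*(-4) = 4)
P(T) = 4 - √T
(-110*q(3, 3) - P(-28)) - 14*(-188) = (-110*(-3 + 3) - (4 - √(-28))) - 14*(-188) = (-110*0 - (4 - 2*I*√7)) - 1*(-2632) = (0 - (4 - 2*I*√7)) + 2632 = (0 + (-4 + 2*I*√7)) + 2632 = (-4 + 2*I*√7) + 2632 = 2628 + 2*I*√7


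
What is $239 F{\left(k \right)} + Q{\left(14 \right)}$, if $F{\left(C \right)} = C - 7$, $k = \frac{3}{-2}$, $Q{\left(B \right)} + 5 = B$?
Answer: $- \frac{4045}{2} \approx -2022.5$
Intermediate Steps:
$Q{\left(B \right)} = -5 + B$
$k = - \frac{3}{2}$ ($k = 3 \left(- \frac{1}{2}\right) = - \frac{3}{2} \approx -1.5$)
$F{\left(C \right)} = -7 + C$
$239 F{\left(k \right)} + Q{\left(14 \right)} = 239 \left(-7 - \frac{3}{2}\right) + \left(-5 + 14\right) = 239 \left(- \frac{17}{2}\right) + 9 = - \frac{4063}{2} + 9 = - \frac{4045}{2}$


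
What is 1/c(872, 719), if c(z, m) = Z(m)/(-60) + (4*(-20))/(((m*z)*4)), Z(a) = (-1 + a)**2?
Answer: -2351130/20201065777 ≈ -0.00011639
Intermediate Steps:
c(z, m) = -(-1 + m)**2/60 - 20/(m*z) (c(z, m) = (-1 + m)**2/(-60) + (4*(-20))/(((m*z)*4)) = (-1 + m)**2*(-1/60) - 80*1/(4*m*z) = -(-1 + m)**2/60 - 20/(m*z))
1/c(872, 719) = 1/(-(-1 + 719)**2/60 - 20/(719*872)) = 1/(-1/60*718**2 - 20*1/719*1/872) = 1/(-1/60*515524 - 5/156742) = 1/(-128881/15 - 5/156742) = 1/(-20201065777/2351130) = -2351130/20201065777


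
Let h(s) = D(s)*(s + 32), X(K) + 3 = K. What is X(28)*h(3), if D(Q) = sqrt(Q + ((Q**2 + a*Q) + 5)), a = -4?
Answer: 875*sqrt(5) ≈ 1956.6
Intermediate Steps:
X(K) = -3 + K
D(Q) = sqrt(5 + Q**2 - 3*Q) (D(Q) = sqrt(Q + ((Q**2 - 4*Q) + 5)) = sqrt(Q + (5 + Q**2 - 4*Q)) = sqrt(5 + Q**2 - 3*Q))
h(s) = sqrt(5 + s**2 - 3*s)*(32 + s) (h(s) = sqrt(5 + s**2 - 3*s)*(s + 32) = sqrt(5 + s**2 - 3*s)*(32 + s))
X(28)*h(3) = (-3 + 28)*(sqrt(5 + 3**2 - 3*3)*(32 + 3)) = 25*(sqrt(5 + 9 - 9)*35) = 25*(sqrt(5)*35) = 25*(35*sqrt(5)) = 875*sqrt(5)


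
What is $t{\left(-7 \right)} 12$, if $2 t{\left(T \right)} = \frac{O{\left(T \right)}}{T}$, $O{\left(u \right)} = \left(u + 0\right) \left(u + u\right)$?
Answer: $-84$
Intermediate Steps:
$O{\left(u \right)} = 2 u^{2}$ ($O{\left(u \right)} = u 2 u = 2 u^{2}$)
$t{\left(T \right)} = T$ ($t{\left(T \right)} = \frac{2 T^{2} \frac{1}{T}}{2} = \frac{2 T}{2} = T$)
$t{\left(-7 \right)} 12 = \left(-7\right) 12 = -84$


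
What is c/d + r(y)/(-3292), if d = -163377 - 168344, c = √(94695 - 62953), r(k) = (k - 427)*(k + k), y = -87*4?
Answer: -134850/823 - √31742/331721 ≈ -163.85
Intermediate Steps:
y = -348
r(k) = 2*k*(-427 + k) (r(k) = (-427 + k)*(2*k) = 2*k*(-427 + k))
c = √31742 ≈ 178.16
d = -331721
c/d + r(y)/(-3292) = √31742/(-331721) + (2*(-348)*(-427 - 348))/(-3292) = √31742*(-1/331721) + (2*(-348)*(-775))*(-1/3292) = -√31742/331721 + 539400*(-1/3292) = -√31742/331721 - 134850/823 = -134850/823 - √31742/331721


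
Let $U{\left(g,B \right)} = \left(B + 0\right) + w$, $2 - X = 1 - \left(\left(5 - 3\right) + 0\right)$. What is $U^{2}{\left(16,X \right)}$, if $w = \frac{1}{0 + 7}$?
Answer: $\frac{484}{49} \approx 9.8775$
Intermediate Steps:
$X = 3$ ($X = 2 - \left(1 - \left(\left(5 - 3\right) + 0\right)\right) = 2 - \left(1 - \left(2 + 0\right)\right) = 2 - \left(1 - 2\right) = 2 - -1 = 2 + 1 = 3$)
$w = \frac{1}{7} \approx 0.14286$
$U{\left(g,B \right)} = \frac{1}{7} + B$ ($U{\left(g,B \right)} = \left(B + 0\right) + \frac{1}{7} = B + \frac{1}{7} = \frac{1}{7} + B$)
$U^{2}{\left(16,X \right)} = \left(\frac{1}{7} + 3\right)^{2} = \left(\frac{22}{7}\right)^{2} = \frac{484}{49}$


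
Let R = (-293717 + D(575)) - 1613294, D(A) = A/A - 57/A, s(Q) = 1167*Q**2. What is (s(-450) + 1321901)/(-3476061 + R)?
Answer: -136642655575/3095265882 ≈ -44.146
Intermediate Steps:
D(A) = 1 - 57/A
R = -1096530807/575 (R = (-293717 + (-57 + 575)/575) - 1613294 = (-293717 + (1/575)*518) - 1613294 = (-293717 + 518/575) - 1613294 = -168886757/575 - 1613294 = -1096530807/575 ≈ -1.9070e+6)
(s(-450) + 1321901)/(-3476061 + R) = (1167*(-450)**2 + 1321901)/(-3476061 - 1096530807/575) = (1167*202500 + 1321901)/(-3095265882/575) = (236317500 + 1321901)*(-575/3095265882) = 237639401*(-575/3095265882) = -136642655575/3095265882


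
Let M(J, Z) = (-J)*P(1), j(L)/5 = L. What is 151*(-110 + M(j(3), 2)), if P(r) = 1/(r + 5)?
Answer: -33975/2 ≈ -16988.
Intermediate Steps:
j(L) = 5*L
P(r) = 1/(5 + r)
M(J, Z) = -J/6 (M(J, Z) = (-J)/(5 + 1) = -J/6)
151*(-110 + M(j(3), 2)) = 151*(-110 - 5*3/6) = 151*(-110 - ⅙*15) = 151*(-110 - 5/2) = 151*(-225/2) = -33975/2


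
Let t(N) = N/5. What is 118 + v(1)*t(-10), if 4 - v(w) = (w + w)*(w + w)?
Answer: 118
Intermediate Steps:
t(N) = N/5 (t(N) = N*(1/5) = N/5)
v(w) = 4 - 4*w**2 (v(w) = 4 - (w + w)*(w + w) = 4 - 2*w*2*w = 4 - 4*w**2)
118 + v(1)*t(-10) = 118 + (4 - 4*1**2)*((1/5)*(-10)) = 118 + (4 - 4*1)*(-2) = 118 + (4 - 4)*(-2) = 118 + 0*(-2) = 118 + 0 = 118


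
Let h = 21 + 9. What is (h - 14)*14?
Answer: 224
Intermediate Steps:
h = 30
(h - 14)*14 = (30 - 14)*14 = 16*14 = 224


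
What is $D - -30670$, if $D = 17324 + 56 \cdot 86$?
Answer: $52810$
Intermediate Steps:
$D = 22140$ ($D = 17324 + 4816 = 22140$)
$D - -30670 = 22140 - -30670 = 22140 + 30670 = 52810$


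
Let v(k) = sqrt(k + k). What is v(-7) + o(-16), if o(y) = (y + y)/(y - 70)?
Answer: 16/43 + I*sqrt(14) ≈ 0.37209 + 3.7417*I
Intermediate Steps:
o(y) = 2*y/(-70 + y) (o(y) = (2*y)/(-70 + y) = 2*y/(-70 + y))
v(k) = sqrt(2)*sqrt(k) (v(k) = sqrt(2*k) = sqrt(2)*sqrt(k))
v(-7) + o(-16) = sqrt(2)*sqrt(-7) + 2*(-16)/(-70 - 16) = sqrt(2)*(I*sqrt(7)) + 2*(-16)/(-86) = I*sqrt(14) + 2*(-16)*(-1/86) = I*sqrt(14) + 16/43 = 16/43 + I*sqrt(14)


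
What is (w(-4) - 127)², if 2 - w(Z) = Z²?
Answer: 19881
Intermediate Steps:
w(Z) = 2 - Z²
(w(-4) - 127)² = ((2 - 1*(-4)²) - 127)² = ((2 - 1*16) - 127)² = ((2 - 16) - 127)² = (-14 - 127)² = (-141)² = 19881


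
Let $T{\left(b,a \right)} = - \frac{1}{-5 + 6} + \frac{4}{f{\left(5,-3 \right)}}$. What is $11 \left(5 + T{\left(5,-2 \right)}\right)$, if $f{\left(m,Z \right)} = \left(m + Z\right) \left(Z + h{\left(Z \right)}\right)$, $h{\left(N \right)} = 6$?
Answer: $\frac{154}{3} \approx 51.333$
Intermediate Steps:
$f{\left(m,Z \right)} = \left(6 + Z\right) \left(Z + m\right)$ ($f{\left(m,Z \right)} = \left(m + Z\right) \left(Z + 6\right) = \left(Z + m\right) \left(6 + Z\right) = \left(6 + Z\right) \left(Z + m\right)$)
$T{\left(b,a \right)} = - \frac{1}{3}$ ($T{\left(b,a \right)} = - \frac{1}{-5 + 6} + \frac{4}{\left(-3\right)^{2} + 6 \left(-3\right) + 6 \cdot 5 - 15} = - 1^{-1} + \frac{4}{9 - 18 + 30 - 15} = \left(-1\right) 1 + \frac{4}{6} = -1 + 4 \cdot \frac{1}{6} = -1 + \frac{2}{3} = - \frac{1}{3}$)
$11 \left(5 + T{\left(5,-2 \right)}\right) = 11 \left(5 - \frac{1}{3}\right) = 11 \cdot \frac{14}{3} = \frac{154}{3}$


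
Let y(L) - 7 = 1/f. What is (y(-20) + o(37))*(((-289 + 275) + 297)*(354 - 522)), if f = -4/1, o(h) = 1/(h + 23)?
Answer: -1608572/5 ≈ -3.2171e+5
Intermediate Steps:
o(h) = 1/(23 + h)
f = -4 (f = -4*1 = -4)
y(L) = 27/4 (y(L) = 7 + 1/(-4) = 7 - ¼ = 27/4)
(y(-20) + o(37))*(((-289 + 275) + 297)*(354 - 522)) = (27/4 + 1/(23 + 37))*(((-289 + 275) + 297)*(354 - 522)) = (27/4 + 1/60)*((-14 + 297)*(-168)) = (27/4 + 1/60)*(283*(-168)) = (203/30)*(-47544) = -1608572/5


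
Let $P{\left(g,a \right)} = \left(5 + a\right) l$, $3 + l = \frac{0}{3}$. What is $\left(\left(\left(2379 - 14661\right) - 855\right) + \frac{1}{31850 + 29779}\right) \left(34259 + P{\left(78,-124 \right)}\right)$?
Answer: $- \frac{28025811873952}{61629} \approx -4.5475 \cdot 10^{8}$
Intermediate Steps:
$l = -3$ ($l = -3 + \frac{0}{3} = -3 + 0 \cdot \frac{1}{3} = -3 + 0 = -3$)
$P{\left(g,a \right)} = -15 - 3 a$ ($P{\left(g,a \right)} = \left(5 + a\right) \left(-3\right) = -15 - 3 a$)
$\left(\left(\left(2379 - 14661\right) - 855\right) + \frac{1}{31850 + 29779}\right) \left(34259 + P{\left(78,-124 \right)}\right) = \left(\left(\left(2379 - 14661\right) - 855\right) + \frac{1}{31850 + 29779}\right) \left(34259 - -357\right) = \left(\left(-12282 - 855\right) + \frac{1}{61629}\right) \left(34259 + \left(-15 + 372\right)\right) = \left(-13137 + \frac{1}{61629}\right) \left(34259 + 357\right) = \left(- \frac{809620172}{61629}\right) 34616 = - \frac{28025811873952}{61629}$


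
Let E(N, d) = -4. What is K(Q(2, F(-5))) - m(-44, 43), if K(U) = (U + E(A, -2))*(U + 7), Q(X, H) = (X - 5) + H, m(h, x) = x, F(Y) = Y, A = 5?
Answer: -31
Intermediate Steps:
Q(X, H) = -5 + H + X (Q(X, H) = (-5 + X) + H = -5 + H + X)
K(U) = (-4 + U)*(7 + U) (K(U) = (U - 4)*(U + 7) = (-4 + U)*(7 + U))
K(Q(2, F(-5))) - m(-44, 43) = (-28 + (-5 - 5 + 2)² + 3*(-5 - 5 + 2)) - 1*43 = (-28 + (-8)² + 3*(-8)) - 43 = (-28 + 64 - 24) - 43 = 12 - 43 = -31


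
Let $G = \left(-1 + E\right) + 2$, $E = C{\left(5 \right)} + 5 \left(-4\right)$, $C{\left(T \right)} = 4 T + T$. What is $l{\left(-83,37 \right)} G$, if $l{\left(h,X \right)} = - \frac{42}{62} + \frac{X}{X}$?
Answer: $\frac{60}{31} \approx 1.9355$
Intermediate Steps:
$C{\left(T \right)} = 5 T$
$E = 5$ ($E = 5 \cdot 5 + 5 \left(-4\right) = 25 - 20 = 5$)
$l{\left(h,X \right)} = \frac{10}{31}$ ($l{\left(h,X \right)} = \left(-42\right) \frac{1}{62} + 1 = - \frac{21}{31} + 1 = \frac{10}{31}$)
$G = 6$ ($G = \left(-1 + 5\right) + 2 = 4 + 2 = 6$)
$l{\left(-83,37 \right)} G = \frac{10}{31} \cdot 6 = \frac{60}{31}$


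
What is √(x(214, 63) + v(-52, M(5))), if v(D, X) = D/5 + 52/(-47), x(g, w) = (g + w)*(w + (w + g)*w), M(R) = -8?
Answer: √267916714610/235 ≈ 2202.6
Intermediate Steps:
x(g, w) = (g + w)*(w + w*(g + w)) (x(g, w) = (g + w)*(w + (g + w)*w) = (g + w)*(w + w*(g + w)))
v(D, X) = -52/47 + D/5 (v(D, X) = D*(⅕) + 52*(-1/47) = D/5 - 52/47 = -52/47 + D/5)
√(x(214, 63) + v(-52, M(5))) = √(63*(214 + 63 + 214² + 63² + 2*214*63) + (-52/47 + (⅕)*(-52))) = √(63*(214 + 63 + 45796 + 3969 + 26964) + (-52/47 - 52/5)) = √(63*77006 - 2704/235) = √(4851378 - 2704/235) = √(1140071126/235) = √267916714610/235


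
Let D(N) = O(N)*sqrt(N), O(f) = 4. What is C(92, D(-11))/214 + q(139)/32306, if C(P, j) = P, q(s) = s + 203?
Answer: 761335/1728371 ≈ 0.44049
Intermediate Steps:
D(N) = 4*sqrt(N)
q(s) = 203 + s
C(92, D(-11))/214 + q(139)/32306 = 92/214 + (203 + 139)/32306 = 92*(1/214) + 342*(1/32306) = 46/107 + 171/16153 = 761335/1728371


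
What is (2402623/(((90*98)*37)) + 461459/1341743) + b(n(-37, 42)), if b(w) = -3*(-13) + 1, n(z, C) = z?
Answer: 20888871546749/437864410620 ≈ 47.706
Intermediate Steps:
b(w) = 40 (b(w) = 39 + 1 = 40)
(2402623/(((90*98)*37)) + 461459/1341743) + b(n(-37, 42)) = (2402623/(((90*98)*37)) + 461459/1341743) + 40 = (2402623/((8820*37)) + 461459*(1/1341743)) + 40 = (2402623/326340 + 461459/1341743) + 40 = 3374295121949/437864410620 + 40 = 20888871546749/437864410620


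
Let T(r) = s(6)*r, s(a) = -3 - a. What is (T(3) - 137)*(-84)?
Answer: 13776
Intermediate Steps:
T(r) = -9*r (T(r) = (-3 - 1*6)*r = (-3 - 6)*r = -9*r)
(T(3) - 137)*(-84) = (-9*3 - 137)*(-84) = (-27 - 137)*(-84) = -164*(-84) = 13776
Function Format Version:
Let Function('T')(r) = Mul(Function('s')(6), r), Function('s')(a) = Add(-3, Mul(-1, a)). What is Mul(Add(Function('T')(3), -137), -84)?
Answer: 13776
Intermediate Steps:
Function('T')(r) = Mul(-9, r) (Function('T')(r) = Mul(Add(-3, Mul(-1, 6)), r) = Mul(Add(-3, -6), r) = Mul(-9, r))
Mul(Add(Function('T')(3), -137), -84) = Mul(Add(Mul(-9, 3), -137), -84) = Mul(Add(-27, -137), -84) = Mul(-164, -84) = 13776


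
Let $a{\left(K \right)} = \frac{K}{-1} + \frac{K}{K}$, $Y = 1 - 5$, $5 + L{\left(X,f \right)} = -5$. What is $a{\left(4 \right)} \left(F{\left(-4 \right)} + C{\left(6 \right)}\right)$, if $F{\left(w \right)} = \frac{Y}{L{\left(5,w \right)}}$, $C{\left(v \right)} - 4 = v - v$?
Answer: $- \frac{66}{5} \approx -13.2$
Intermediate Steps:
$L{\left(X,f \right)} = -10$ ($L{\left(X,f \right)} = -5 - 5 = -10$)
$C{\left(v \right)} = 4$ ($C{\left(v \right)} = 4 + \left(v - v\right) = 4 + 0 = 4$)
$Y = -4$ ($Y = 1 - 5 = -4$)
$a{\left(K \right)} = 1 - K$ ($a{\left(K \right)} = K \left(-1\right) + 1 = - K + 1 = 1 - K$)
$F{\left(w \right)} = \frac{2}{5}$ ($F{\left(w \right)} = - \frac{4}{-10} = \left(-4\right) \left(- \frac{1}{10}\right) = \frac{2}{5}$)
$a{\left(4 \right)} \left(F{\left(-4 \right)} + C{\left(6 \right)}\right) = \left(1 - 4\right) \left(\frac{2}{5} + 4\right) = \left(1 - 4\right) \frac{22}{5} = \left(-3\right) \frac{22}{5} = - \frac{66}{5}$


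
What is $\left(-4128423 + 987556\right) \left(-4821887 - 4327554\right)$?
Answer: $28737177305347$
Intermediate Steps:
$\left(-4128423 + 987556\right) \left(-4821887 - 4327554\right) = \left(-3140867\right) \left(-9149441\right) = 28737177305347$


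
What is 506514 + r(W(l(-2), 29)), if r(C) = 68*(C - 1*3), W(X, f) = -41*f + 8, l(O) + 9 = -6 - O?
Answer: 426002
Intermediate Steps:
l(O) = -15 - O (l(O) = -9 + (-6 - O) = -15 - O)
W(X, f) = 8 - 41*f
r(C) = -204 + 68*C (r(C) = 68*(C - 3) = 68*(-3 + C) = -204 + 68*C)
506514 + r(W(l(-2), 29)) = 506514 + (-204 + 68*(8 - 41*29)) = 506514 + (-204 + 68*(8 - 1189)) = 506514 + (-204 + 68*(-1181)) = 506514 + (-204 - 80308) = 506514 - 80512 = 426002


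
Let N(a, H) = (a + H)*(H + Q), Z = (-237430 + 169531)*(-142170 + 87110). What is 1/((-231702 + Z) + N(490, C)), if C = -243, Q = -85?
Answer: 1/3738206222 ≈ 2.6751e-10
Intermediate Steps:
Z = 3738518940 (Z = -67899*(-55060) = 3738518940)
N(a, H) = (-85 + H)*(H + a) (N(a, H) = (a + H)*(H - 85) = (H + a)*(-85 + H) = (-85 + H)*(H + a))
1/((-231702 + Z) + N(490, C)) = 1/((-231702 + 3738518940) + ((-243)**2 - 85*(-243) - 85*490 - 243*490)) = 1/(3738287238 + (59049 + 20655 - 41650 - 119070)) = 1/(3738287238 - 81016) = 1/3738206222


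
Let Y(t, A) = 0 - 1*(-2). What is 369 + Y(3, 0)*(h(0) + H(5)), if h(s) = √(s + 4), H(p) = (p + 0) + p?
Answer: 393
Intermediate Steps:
Y(t, A) = 2 (Y(t, A) = 0 + 2 = 2)
H(p) = 2*p (H(p) = p + p = 2*p)
h(s) = √(4 + s)
369 + Y(3, 0)*(h(0) + H(5)) = 369 + 2*(√(4 + 0) + 2*5) = 369 + 2*(√4 + 10) = 369 + 2*(2 + 10) = 369 + 2*12 = 369 + 24 = 393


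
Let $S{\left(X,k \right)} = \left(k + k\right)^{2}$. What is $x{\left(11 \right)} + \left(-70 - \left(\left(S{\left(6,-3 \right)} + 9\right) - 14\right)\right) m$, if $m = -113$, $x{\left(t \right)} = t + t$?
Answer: $11435$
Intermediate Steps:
$x{\left(t \right)} = 2 t$
$S{\left(X,k \right)} = 4 k^{2}$ ($S{\left(X,k \right)} = \left(2 k\right)^{2} = 4 k^{2}$)
$x{\left(11 \right)} + \left(-70 - \left(\left(S{\left(6,-3 \right)} + 9\right) - 14\right)\right) m = 2 \cdot 11 + \left(-70 - \left(\left(4 \left(-3\right)^{2} + 9\right) - 14\right)\right) \left(-113\right) = 22 + \left(-70 - \left(\left(4 \cdot 9 + 9\right) - 14\right)\right) \left(-113\right) = 22 + \left(-70 - \left(\left(36 + 9\right) - 14\right)\right) \left(-113\right) = 22 + \left(-70 - \left(45 - 14\right)\right) \left(-113\right) = 22 + \left(-70 - 31\right) \left(-113\right) = 22 - -11413 = 22 + 11413 = 11435$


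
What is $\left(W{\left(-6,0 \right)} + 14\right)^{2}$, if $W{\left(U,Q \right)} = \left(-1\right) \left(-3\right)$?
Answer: $289$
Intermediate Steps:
$W{\left(U,Q \right)} = 3$
$\left(W{\left(-6,0 \right)} + 14\right)^{2} = \left(3 + 14\right)^{2} = 17^{2} = 289$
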